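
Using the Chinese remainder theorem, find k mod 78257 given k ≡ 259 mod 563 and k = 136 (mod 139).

23905

563⁻¹ mod 139: 563*20 ≡ 1 (mod 139), so 563⁻¹ ≡ 20.
k = 259 + 563*((136 − 259)*20 mod 139) = 259 + 563*42 = 23905.
Check: 23905 mod 563 = 259, 23905 mod 139 = 136. ✓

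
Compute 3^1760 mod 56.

9

1760 in binary is 11011100000, i.e. 1760 = 1024 + 512 + 128 + 64 + 32.
3^1 ≡ 3 (mod 56)
3^2 ≡ 3^2 = 9 (mod 56)
3^4 ≡ 9^2 = 81 ≡ 25 (mod 56)
3^8 ≡ 25^2 = 625 ≡ 9 (mod 56)
3^16 ≡ 9^2 = 81 ≡ 25 (mod 56)
3^32 ≡ 25^2 = 625 ≡ 9 (mod 56)
3^64 ≡ 9^2 = 81 ≡ 25 (mod 56)
3^128 ≡ 25^2 = 625 ≡ 9 (mod 56)
3^256 ≡ 9^2 = 81 ≡ 25 (mod 56)
3^512 ≡ 25^2 = 625 ≡ 9 (mod 56)
3^1024 ≡ 9^2 = 81 ≡ 25 (mod 56)
3^1760 = 3^1024 × 3^512 × 3^128 × 3^64 × 3^32 ≡ 25 × 9 × 9 × 25 × 9 (mod 56).
Accumulate the product:
25 × 9 = 225 ≡ 1
1 × 9 = 9
9 × 25 = 225 ≡ 1
1 × 9 = 9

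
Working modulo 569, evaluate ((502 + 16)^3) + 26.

502 + 16 = 518
(518)^3 ≡ 495 (mod 569)
495 + 26 = 521

521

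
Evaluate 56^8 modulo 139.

56^1 ≡ 56 (mod 139)
56^2 ≡ 56^2 = 3136 ≡ 78 (mod 139)
56^4 ≡ 78^2 = 6084 ≡ 107 (mod 139)
56^8 ≡ 107^2 = 11449 ≡ 51 (mod 139)
So 56^8 ≡ 51 (mod 139).

51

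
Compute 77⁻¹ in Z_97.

97 = 1×77 + 20
77 = 3×20 + 17
20 = 1×17 + 3
17 = 5×3 + 2
3 = 1×2 + 1
2 = 2×1 + 0
gcd(77, 97) = 1, so the inverse exists.
Back-substitute for 1:
1 = 1×3 − 1×2
  = −1×17 + 6×3
  = 6×20 − 7×17
  = −7×77 + 27×20
  = 27×97 − 34×77
So 77⁻¹ ≡ −34 ≡ 63 (mod 97).

63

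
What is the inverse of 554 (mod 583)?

201

583 = 1·554 + 29
554 = 19·29 + 3
29 = 9·3 + 2
3 = 1·2 + 1
2 = 2·1 + 0
gcd(554, 583) = 1, so the inverse exists.
Bézout: 1 = −191·583 + 201·554.
So 554⁻¹ ≡ 201 (mod 583).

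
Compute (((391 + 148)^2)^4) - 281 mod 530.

391 + 148 = 539 ≡ 9 (mod 530)
(9)^2 ≡ 81 (mod 530)
(81)^4 ≡ 121 (mod 530)
121 - 281 = -160 ≡ 370 (mod 530)

370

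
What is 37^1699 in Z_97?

1699 in binary is 11010100011, i.e. 1699 = 1024 + 512 + 128 + 32 + 2 + 1.
37^1 ≡ 37 (mod 97)
37^2 ≡ 37^2 = 1369 ≡ 11 (mod 97)
37^4 ≡ 11^2 = 121 ≡ 24 (mod 97)
37^8 ≡ 24^2 = 576 ≡ 91 (mod 97)
37^16 ≡ 91^2 = 8281 ≡ 36 (mod 97)
37^32 ≡ 36^2 = 1296 ≡ 35 (mod 97)
37^64 ≡ 35^2 = 1225 ≡ 61 (mod 97)
37^128 ≡ 61^2 = 3721 ≡ 35 (mod 97)
37^256 ≡ 35^2 = 1225 ≡ 61 (mod 97)
37^512 ≡ 61^2 = 3721 ≡ 35 (mod 97)
37^1024 ≡ 35^2 = 1225 ≡ 61 (mod 97)
37^1699 = 37^1024 × 37^512 × 37^128 × 37^32 × 37^2 × 37^1 ≡ 61 × 35 × 35 × 35 × 11 × 37 (mod 97).
Accumulate the product:
61 × 35 = 2135 ≡ 1
1 × 35 = 35
35 × 35 = 1225 ≡ 61
61 × 11 = 671 ≡ 89
89 × 37 = 3293 ≡ 92

92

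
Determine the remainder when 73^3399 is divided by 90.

37

Compute successive squares:
3399 in binary is 110101000111, i.e. 3399 = 2048 + 1024 + 256 + 64 + 4 + 2 + 1.
73^1 ≡ 73 (mod 90)
73^2 ≡ 73^2 = 5329 ≡ 19 (mod 90)
73^4 ≡ 19^2 = 361 ≡ 1 (mod 90)
73^8 ≡ 1^2 = 1 (mod 90)
73^16 ≡ 1^2 = 1 (mod 90)
73^32 ≡ 1^2 = 1 (mod 90)
73^64 ≡ 1^2 = 1 (mod 90)
73^128 ≡ 1^2 = 1 (mod 90)
73^256 ≡ 1^2 = 1 (mod 90)
73^512 ≡ 1^2 = 1 (mod 90)
73^1024 ≡ 1^2 = 1 (mod 90)
73^2048 ≡ 1^2 = 1 (mod 90)
73^3399 = 73^2048 · 73^1024 · 73^256 · 73^64 · 73^4 · 73^2 · 73^1 ≡ 1 · 1 · 1 · 1 · 1 · 19 · 73 (mod 90).
Accumulate the product:
1 · 1 = 1
1 · 1 = 1
1 · 1 = 1
1 · 1 = 1
1 · 19 = 19
19 · 73 = 1387 ≡ 37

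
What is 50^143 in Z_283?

143 in binary is 10001111, i.e. 143 = 128 + 8 + 4 + 2 + 1.
50^1 ≡ 50 (mod 283)
50^2 ≡ 50^2 = 2500 ≡ 236 (mod 283)
50^4 ≡ 236^2 = 55696 ≡ 228 (mod 283)
50^8 ≡ 228^2 = 51984 ≡ 195 (mod 283)
50^16 ≡ 195^2 = 38025 ≡ 103 (mod 283)
50^32 ≡ 103^2 = 10609 ≡ 138 (mod 283)
50^64 ≡ 138^2 = 19044 ≡ 83 (mod 283)
50^128 ≡ 83^2 = 6889 ≡ 97 (mod 283)
50^143 = 50^128 * 50^8 * 50^4 * 50^2 * 50^1 ≡ 97 * 195 * 228 * 236 * 50 (mod 283).
Accumulate the product:
97 * 195 = 18915 ≡ 237
237 * 228 = 54036 ≡ 266
266 * 236 = 62776 ≡ 233
233 * 50 = 11650 ≡ 47

47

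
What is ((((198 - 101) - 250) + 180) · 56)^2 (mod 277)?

198 - 101 = 97
97 - 250 = -153 ≡ 124 (mod 277)
124 + 180 = 304 ≡ 27 (mod 277)
27 · 56 = 1512 ≡ 127 (mod 277)
(127)^2 ≡ 63 (mod 277)

63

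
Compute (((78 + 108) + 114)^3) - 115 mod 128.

78 + 108 = 186 ≡ 58 (mod 128)
58 + 114 = 172 ≡ 44 (mod 128)
(44)^3 ≡ 64 (mod 128)
64 - 115 = -51 ≡ 77 (mod 128)

77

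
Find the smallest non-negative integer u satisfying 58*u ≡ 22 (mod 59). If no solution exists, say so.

37

gcd(58, 59) = 1, so a unique solution mod 59 exists.
58⁻¹ ≡ 58 (mod 59).
u ≡ 58*22 ≡ 37 (mod 59).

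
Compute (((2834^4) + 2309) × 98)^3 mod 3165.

(2834)^4 ≡ 2071 (mod 3165)
2071 + 2309 = 4380 ≡ 1215 (mod 3165)
1215 × 98 = 119070 ≡ 1965 (mod 3165)
(1965)^3 ≡ 1380 (mod 3165)

1380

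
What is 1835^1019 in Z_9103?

By square-and-multiply:
1019 in binary is 1111111011, i.e. 1019 = 512 + 256 + 128 + 64 + 32 + 16 + 8 + 2 + 1.
1835^1 ≡ 1835 (mod 9103)
1835^2 ≡ 1835^2 = 3367225 ≡ 8218 (mod 9103)
1835^4 ≡ 8218^2 = 67535524 ≡ 367 (mod 9103)
1835^8 ≡ 367^2 = 134689 ≡ 7247 (mod 9103)
1835^16 ≡ 7247^2 = 52519009 ≡ 3802 (mod 9103)
1835^32 ≡ 3802^2 = 14455204 ≡ 8743 (mod 9103)
1835^64 ≡ 8743^2 = 76440049 ≡ 2158 (mod 9103)
1835^128 ≡ 2158^2 = 4656964 ≡ 5331 (mod 9103)
1835^256 ≡ 5331^2 = 28419561 ≡ 9098 (mod 9103)
1835^512 ≡ 9098^2 = 82773604 ≡ 25 (mod 9103)
1835^1019 = 1835^512 × 1835^256 × 1835^128 × 1835^64 × 1835^32 × 1835^16 × 1835^8 × 1835^2 × 1835^1 ≡ 25 × 9098 × 5331 × 2158 × 8743 × 3802 × 7247 × 8218 × 1835 (mod 9103).
Accumulate the product:
25 × 9098 = 227450 ≡ 8978
8978 × 5331 = 47861718 ≡ 7247
7247 × 2158 = 15639026 ≡ 72
72 × 8743 = 629496 ≡ 1389
1389 × 3802 = 5280978 ≡ 1238
1238 × 7247 = 8971786 ≡ 5331
5331 × 8218 = 43810158 ≡ 6522
6522 × 1835 = 11967870 ≡ 6528

6528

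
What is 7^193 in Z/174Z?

139

Using repeated squaring:
7^1 ≡ 7 (mod 174)
7^2 ≡ 7^2 = 49 (mod 174)
7^4 ≡ 49^2 = 2401 ≡ 139 (mod 174)
7^8 ≡ 139^2 = 19321 ≡ 7 (mod 174)
7^16 ≡ 7^2 = 49 (mod 174)
7^32 ≡ 49^2 = 2401 ≡ 139 (mod 174)
7^64 ≡ 139^2 = 19321 ≡ 7 (mod 174)
7^128 ≡ 7^2 = 49 (mod 174)
7^193 = 7^128 × 7^64 × 7^1 ≡ 49 × 7 × 7 (mod 174).
Accumulate the product:
49 × 7 = 343 ≡ 169
169 × 7 = 1183 ≡ 139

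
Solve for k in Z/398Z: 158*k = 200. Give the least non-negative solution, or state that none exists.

165

gcd(158, 398) = 2, and 2 | 200, so solutions exist.
Divide through by 2: 79*k = 100 (mod 199).
79⁻¹ ≡ 131 (mod 199).
k ≡ 131*100 ≡ 165 (mod 199).
The smallest non-negative solution is k = 165.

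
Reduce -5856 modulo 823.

-5856 = -8×823 + 728, so -5856 ≡ 728 (mod 823).

728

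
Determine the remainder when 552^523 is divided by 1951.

1522

523 in binary is 1000001011, i.e. 523 = 512 + 8 + 2 + 1.
552^1 ≡ 552 (mod 1951)
552^2 ≡ 552^2 = 304704 ≡ 348 (mod 1951)
552^4 ≡ 348^2 = 121104 ≡ 142 (mod 1951)
552^8 ≡ 142^2 = 20164 ≡ 654 (mod 1951)
552^16 ≡ 654^2 = 427716 ≡ 447 (mod 1951)
552^32 ≡ 447^2 = 199809 ≡ 807 (mod 1951)
552^64 ≡ 807^2 = 651249 ≡ 1566 (mod 1951)
552^128 ≡ 1566^2 = 2452356 ≡ 1900 (mod 1951)
552^256 ≡ 1900^2 = 3610000 ≡ 650 (mod 1951)
552^512 ≡ 650^2 = 422500 ≡ 1084 (mod 1951)
552^523 = 552^512 × 552^8 × 552^2 × 552^1 ≡ 1084 × 654 × 348 × 552 (mod 1951).
Accumulate the product:
1084 × 654 = 708936 ≡ 723
723 × 348 = 251604 ≡ 1876
1876 × 552 = 1035552 ≡ 1522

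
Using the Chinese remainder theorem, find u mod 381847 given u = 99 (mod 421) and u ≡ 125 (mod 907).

421⁻¹ mod 907: 421·293 ≡ 1 (mod 907), so 421⁻¹ ≡ 293.
u = 99 + 421·((125 − 99)·293 mod 907) = 99 + 421·362 = 152501.
Check: 152501 mod 421 = 99, 152501 mod 907 = 125. ✓

152501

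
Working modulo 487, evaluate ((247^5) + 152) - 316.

346

(247)^5 ≡ 23 (mod 487)
23 + 152 = 175
175 - 316 = -141 ≡ 346 (mod 487)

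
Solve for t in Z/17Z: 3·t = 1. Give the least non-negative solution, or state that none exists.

6

gcd(3, 17) = 1, so a unique solution mod 17 exists.
3⁻¹ ≡ 6 (mod 17).
t ≡ 6·1 ≡ 6 (mod 17).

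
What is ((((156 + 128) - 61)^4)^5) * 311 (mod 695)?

326

156 + 128 = 284
284 - 61 = 223
(223)^4 ≡ 116 (mod 695)
(116)^5 ≡ 191 (mod 695)
191 * 311 = 59401 ≡ 326 (mod 695)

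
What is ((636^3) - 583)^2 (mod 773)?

170

(636)^3 ≡ 418 (mod 773)
418 - 583 = -165 ≡ 608 (mod 773)
(608)^2 ≡ 170 (mod 773)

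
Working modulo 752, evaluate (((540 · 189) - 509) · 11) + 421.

10

540 · 189 = 102060 ≡ 540 (mod 752)
540 - 509 = 31
31 · 11 = 341
341 + 421 = 762 ≡ 10 (mod 752)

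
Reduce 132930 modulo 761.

516

132930 = 174·761 + 516, so 132930 ≡ 516 (mod 761).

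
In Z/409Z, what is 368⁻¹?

409 = 1·368 + 41
368 = 8·41 + 40
41 = 1·40 + 1
40 = 40·1 + 0
gcd(368, 409) = 1, so the inverse exists.
Back-substitute for 1:
1 = 1·41 − 1·40
  = −1·368 + 9·41
  = 9·409 − 10·368
So 368⁻¹ ≡ −10 ≡ 399 (mod 409).

399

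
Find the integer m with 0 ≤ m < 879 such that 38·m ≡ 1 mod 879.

347

879 = 23*38 + 5
38 = 7*5 + 3
5 = 1*3 + 2
3 = 1*2 + 1
2 = 2*1 + 0
gcd(38, 879) = 1, so the inverse exists.
Bézout: 1 = −15*879 + 347*38.
So 38⁻¹ ≡ 347 (mod 879).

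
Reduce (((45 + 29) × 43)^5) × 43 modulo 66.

45 + 29 = 74 ≡ 8 (mod 66)
8 × 43 = 344 ≡ 14 (mod 66)
(14)^5 ≡ 56 (mod 66)
56 × 43 = 2408 ≡ 32 (mod 66)

32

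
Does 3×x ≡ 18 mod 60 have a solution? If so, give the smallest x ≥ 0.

gcd(3, 60) = 3, and 3 | 18, so solutions exist.
Divide through by 3: 1×x ≡ 6 (mod 20).
1⁻¹ ≡ 1 (mod 20).
x ≡ 1×6 ≡ 6 (mod 20).
The smallest non-negative solution is x = 6.

6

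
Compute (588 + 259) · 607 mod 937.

588 + 259 = 847
847 · 607 = 514129 ≡ 653 (mod 937)

653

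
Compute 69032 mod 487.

365

69032 = 141×487 + 365, so 69032 ≡ 365 (mod 487).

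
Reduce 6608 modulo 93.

5

6608 = 71×93 + 5, so 6608 ≡ 5 (mod 93).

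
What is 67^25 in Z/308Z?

25 in binary is 11001, i.e. 25 = 16 + 8 + 1.
67^1 ≡ 67 (mod 308)
67^2 ≡ 67^2 = 4489 ≡ 177 (mod 308)
67^4 ≡ 177^2 = 31329 ≡ 221 (mod 308)
67^8 ≡ 221^2 = 48841 ≡ 177 (mod 308)
67^16 ≡ 177^2 = 31329 ≡ 221 (mod 308)
67^25 = 67^16 * 67^8 * 67^1 ≡ 221 * 177 * 67 (mod 308).
Accumulate the product:
221 * 177 = 39117 ≡ 1
1 * 67 = 67

67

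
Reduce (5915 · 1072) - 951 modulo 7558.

6325

5915 · 1072 = 6340880 ≡ 7276 (mod 7558)
7276 - 951 = 6325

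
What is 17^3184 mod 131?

3184 in binary is 110001110000, i.e. 3184 = 2048 + 1024 + 64 + 32 + 16.
17^1 ≡ 17 (mod 131)
17^2 ≡ 17^2 = 289 ≡ 27 (mod 131)
17^4 ≡ 27^2 = 729 ≡ 74 (mod 131)
17^8 ≡ 74^2 = 5476 ≡ 105 (mod 131)
17^16 ≡ 105^2 = 11025 ≡ 21 (mod 131)
17^32 ≡ 21^2 = 441 ≡ 48 (mod 131)
17^64 ≡ 48^2 = 2304 ≡ 77 (mod 131)
17^128 ≡ 77^2 = 5929 ≡ 34 (mod 131)
17^256 ≡ 34^2 = 1156 ≡ 108 (mod 131)
17^512 ≡ 108^2 = 11664 ≡ 5 (mod 131)
17^1024 ≡ 5^2 = 25 (mod 131)
17^2048 ≡ 25^2 = 625 ≡ 101 (mod 131)
17^3184 = 17^2048 × 17^1024 × 17^64 × 17^32 × 17^16 ≡ 101 × 25 × 77 × 48 × 21 (mod 131).
Accumulate the product:
101 × 25 = 2525 ≡ 36
36 × 77 = 2772 ≡ 21
21 × 48 = 1008 ≡ 91
91 × 21 = 1911 ≡ 77

77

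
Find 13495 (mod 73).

13495 = 184×73 + 63, so 13495 ≡ 63 (mod 73).

63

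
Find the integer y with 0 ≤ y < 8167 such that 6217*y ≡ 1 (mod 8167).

Run the extended Euclidean algorithm:
8167 = 1·6217 + 1950
6217 = 3·1950 + 367
1950 = 5·367 + 115
367 = 3·115 + 22
115 = 5·22 + 5
22 = 4·5 + 2
5 = 2·2 + 1
2 = 2·1 + 0
gcd(6217, 8167) = 1, so the inverse exists.
Bézout: 1 = 2541·8167 − 3338·6217.
So 6217⁻¹ ≡ −3338 ≡ 4829 (mod 8167).

4829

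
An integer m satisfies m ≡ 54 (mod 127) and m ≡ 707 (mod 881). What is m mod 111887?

127⁻¹ mod 881: 127·111 ≡ 1 (mod 881), so 127⁻¹ ≡ 111.
m = 54 + 127·((707 − 54)·111 mod 881) = 54 + 127·241 = 30661.

30661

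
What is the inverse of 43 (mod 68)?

Apply the Euclidean algorithm and back-substitute:
68 = 1·43 + 25
43 = 1·25 + 18
25 = 1·18 + 7
18 = 2·7 + 4
7 = 1·4 + 3
4 = 1·3 + 1
3 = 3·1 + 0
gcd(43, 68) = 1, so the inverse exists.
Bézout: 1 = −12·68 + 19·43.
So 43⁻¹ ≡ 19 (mod 68).

19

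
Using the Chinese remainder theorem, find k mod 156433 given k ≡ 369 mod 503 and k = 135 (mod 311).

82861

503⁻¹ mod 311: 503*196 ≡ 1 (mod 311), so 503⁻¹ ≡ 196.
k = 369 + 503*((135 − 369)*196 mod 311) = 369 + 503*164 = 82861.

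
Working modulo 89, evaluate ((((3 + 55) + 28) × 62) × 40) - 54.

71

3 + 55 = 58
58 + 28 = 86
86 × 62 = 5332 ≡ 81 (mod 89)
81 × 40 = 3240 ≡ 36 (mod 89)
36 - 54 = -18 ≡ 71 (mod 89)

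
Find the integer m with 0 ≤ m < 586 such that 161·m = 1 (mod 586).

91

586 = 3·161 + 103
161 = 1·103 + 58
103 = 1·58 + 45
58 = 1·45 + 13
45 = 3·13 + 6
13 = 2·6 + 1
6 = 6·1 + 0
gcd(161, 586) = 1, so the inverse exists.
Bézout: 1 = −25·586 + 91·161.
So 161⁻¹ ≡ 91 (mod 586).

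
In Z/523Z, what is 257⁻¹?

523 = 2·257 + 9
257 = 28·9 + 5
9 = 1·5 + 4
5 = 1·4 + 1
4 = 4·1 + 0
gcd(257, 523) = 1, so the inverse exists.
Back-substitute for 1:
1 = 1·5 − 1·4
  = −1·9 + 2·5
  = 2·257 − 57·9
  = −57·523 + 116·257
So 257⁻¹ ≡ 116 (mod 523).

116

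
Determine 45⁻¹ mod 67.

67 = 1×45 + 22
45 = 2×22 + 1
22 = 22×1 + 0
gcd(45, 67) = 1, so the inverse exists.
Back-substitute for 1:
1 = 1×45 − 2×22
  = −2×67 + 3×45
So 45⁻¹ ≡ 3 (mod 67).

3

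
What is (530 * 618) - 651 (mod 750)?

639

530 * 618 = 327540 ≡ 540 (mod 750)
540 - 651 = -111 ≡ 639 (mod 750)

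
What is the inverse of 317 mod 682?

71

682 = 2×317 + 48
317 = 6×48 + 29
48 = 1×29 + 19
29 = 1×19 + 10
19 = 1×10 + 9
10 = 1×9 + 1
9 = 9×1 + 0
gcd(317, 682) = 1, so the inverse exists.
Back-substitute for 1:
1 = 1×10 − 1×9
  = −1×19 + 2×10
  = 2×29 − 3×19
  = −3×48 + 5×29
  = 5×317 − 33×48
  = −33×682 + 71×317
So 317⁻¹ ≡ 71 (mod 682).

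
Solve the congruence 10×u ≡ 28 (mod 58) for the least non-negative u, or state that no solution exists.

gcd(10, 58) = 2, and 2 | 28, so solutions exist.
Divide through by 2: 5×u ≡ 14 mod 29.
5⁻¹ ≡ 6 (mod 29).
u ≡ 6×14 ≡ 26 (mod 29).
The smallest non-negative solution is u = 26.

26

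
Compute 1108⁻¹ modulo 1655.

Run the extended Euclidean algorithm:
1655 = 1×1108 + 547
1108 = 2×547 + 14
547 = 39×14 + 1
14 = 14×1 + 0
gcd(1108, 1655) = 1, so the inverse exists.
Back-substitute for 1:
1 = 1×547 − 39×14
  = −39×1108 + 79×547
  = 79×1655 − 118×1108
So 1108⁻¹ ≡ −118 ≡ 1537 (mod 1655).

1537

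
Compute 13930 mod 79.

26

13930 = 176×79 + 26, so 13930 ≡ 26 (mod 79).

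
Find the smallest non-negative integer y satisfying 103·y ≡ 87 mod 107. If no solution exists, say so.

5

gcd(103, 107) = 1, so a unique solution mod 107 exists.
103⁻¹ ≡ 80 (mod 107).
y ≡ 80·87 ≡ 5 (mod 107).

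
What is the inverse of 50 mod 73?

73 = 1*50 + 23
50 = 2*23 + 4
23 = 5*4 + 3
4 = 1*3 + 1
3 = 3*1 + 0
gcd(50, 73) = 1, so the inverse exists.
Back-substitute for 1:
1 = 1*4 − 1*3
  = −1*23 + 6*4
  = 6*50 − 13*23
  = −13*73 + 19*50
So 50⁻¹ ≡ 19 (mod 73).

19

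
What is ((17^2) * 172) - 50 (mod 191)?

(17)^2 ≡ 98 (mod 191)
98 * 172 = 16856 ≡ 48 (mod 191)
48 - 50 = -2 ≡ 189 (mod 191)

189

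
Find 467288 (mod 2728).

800

467288 = 171*2728 + 800, so 467288 ≡ 800 (mod 2728).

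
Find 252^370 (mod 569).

370 in binary is 101110010, i.e. 370 = 256 + 64 + 32 + 16 + 2.
252^1 ≡ 252 (mod 569)
252^2 ≡ 252^2 = 63504 ≡ 345 (mod 569)
252^4 ≡ 345^2 = 119025 ≡ 104 (mod 569)
252^8 ≡ 104^2 = 10816 ≡ 5 (mod 569)
252^16 ≡ 5^2 = 25 (mod 569)
252^32 ≡ 25^2 = 625 ≡ 56 (mod 569)
252^64 ≡ 56^2 = 3136 ≡ 291 (mod 569)
252^128 ≡ 291^2 = 84681 ≡ 469 (mod 569)
252^256 ≡ 469^2 = 219961 ≡ 327 (mod 569)
252^370 = 252^256 × 252^64 × 252^32 × 252^16 × 252^2 ≡ 327 × 291 × 56 × 25 × 345 (mod 569).
Accumulate the product:
327 × 291 = 95157 ≡ 134
134 × 56 = 7504 ≡ 107
107 × 25 = 2675 ≡ 399
399 × 345 = 137655 ≡ 526

526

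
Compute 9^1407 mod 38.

Compute successive squares:
1407 in binary is 10101111111, i.e. 1407 = 1024 + 256 + 64 + 32 + 16 + 8 + 4 + 2 + 1.
9^1 ≡ 9 (mod 38)
9^2 ≡ 9^2 = 81 ≡ 5 (mod 38)
9^4 ≡ 5^2 = 25 (mod 38)
9^8 ≡ 25^2 = 625 ≡ 17 (mod 38)
9^16 ≡ 17^2 = 289 ≡ 23 (mod 38)
9^32 ≡ 23^2 = 529 ≡ 35 (mod 38)
9^64 ≡ 35^2 = 1225 ≡ 9 (mod 38)
9^128 ≡ 9^2 = 81 ≡ 5 (mod 38)
9^256 ≡ 5^2 = 25 (mod 38)
9^512 ≡ 25^2 = 625 ≡ 17 (mod 38)
9^1024 ≡ 17^2 = 289 ≡ 23 (mod 38)
9^1407 = 9^1024 · 9^256 · 9^64 · 9^32 · 9^16 · 9^8 · 9^4 · 9^2 · 9^1 ≡ 23 · 25 · 9 · 35 · 23 · 17 · 25 · 5 · 9 (mod 38).
Accumulate the product:
23 · 25 = 575 ≡ 5
5 · 9 = 45 ≡ 7
7 · 35 = 245 ≡ 17
17 · 23 = 391 ≡ 11
11 · 17 = 187 ≡ 35
35 · 25 = 875 ≡ 1
1 · 5 = 5
5 · 9 = 45 ≡ 7

7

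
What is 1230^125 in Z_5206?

2580

Using repeated squaring:
125 in binary is 1111101, i.e. 125 = 64 + 32 + 16 + 8 + 4 + 1.
1230^1 ≡ 1230 (mod 5206)
1230^2 ≡ 1230^2 = 1512900 ≡ 3160 (mod 5206)
1230^4 ≡ 3160^2 = 9985600 ≡ 492 (mod 5206)
1230^8 ≡ 492^2 = 242064 ≡ 2588 (mod 5206)
1230^16 ≡ 2588^2 = 6697744 ≡ 2828 (mod 5206)
1230^32 ≡ 2828^2 = 7997584 ≡ 1168 (mod 5206)
1230^64 ≡ 1168^2 = 1364224 ≡ 252 (mod 5206)
1230^125 = 1230^64 * 1230^32 * 1230^16 * 1230^8 * 1230^4 * 1230^1 ≡ 252 * 1168 * 2828 * 2588 * 492 * 1230 (mod 5206).
Accumulate the product:
252 * 1168 = 294336 ≡ 2800
2800 * 2828 = 7918400 ≡ 74
74 * 2588 = 191512 ≡ 4096
4096 * 492 = 2015232 ≡ 510
510 * 1230 = 627300 ≡ 2580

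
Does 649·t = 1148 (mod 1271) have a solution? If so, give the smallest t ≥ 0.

gcd(649, 1271) = 1, so a unique solution mod 1271 exists.
649⁻¹ ≡ 1224 (mod 1271).
t ≡ 1224·1148 ≡ 697 (mod 1271).

697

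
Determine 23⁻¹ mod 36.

Run the extended Euclidean algorithm:
36 = 1×23 + 13
23 = 1×13 + 10
13 = 1×10 + 3
10 = 3×3 + 1
3 = 3×1 + 0
gcd(23, 36) = 1, so the inverse exists.
Back-substitute for 1:
1 = 1×10 − 3×3
  = −3×13 + 4×10
  = 4×23 − 7×13
  = −7×36 + 11×23
So 23⁻¹ ≡ 11 (mod 36).

11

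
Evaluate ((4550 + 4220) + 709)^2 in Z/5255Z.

4550 + 4220 = 8770 ≡ 3515 (mod 5255)
3515 + 709 = 4224
(4224)^2 ≡ 1451 (mod 5255)

1451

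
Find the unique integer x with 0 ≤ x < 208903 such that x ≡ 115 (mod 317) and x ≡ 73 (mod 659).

201727

317⁻¹ mod 659: 317×79 ≡ 1 (mod 659), so 317⁻¹ ≡ 79.
x = 115 + 317×((73 − 115)×79 mod 659) = 115 + 317×636 = 201727.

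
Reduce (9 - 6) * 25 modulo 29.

9 - 6 = 3
3 * 25 = 75 ≡ 17 (mod 29)

17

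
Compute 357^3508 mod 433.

3508 in binary is 110110110100, i.e. 3508 = 2048 + 1024 + 256 + 128 + 32 + 16 + 4.
357^1 ≡ 357 (mod 433)
357^2 ≡ 357^2 = 127449 ≡ 147 (mod 433)
357^4 ≡ 147^2 = 21609 ≡ 392 (mod 433)
357^8 ≡ 392^2 = 153664 ≡ 382 (mod 433)
357^16 ≡ 382^2 = 145924 ≡ 3 (mod 433)
357^32 ≡ 3^2 = 9 (mod 433)
357^64 ≡ 9^2 = 81 (mod 433)
357^128 ≡ 81^2 = 6561 ≡ 66 (mod 433)
357^256 ≡ 66^2 = 4356 ≡ 26 (mod 433)
357^512 ≡ 26^2 = 676 ≡ 243 (mod 433)
357^1024 ≡ 243^2 = 59049 ≡ 161 (mod 433)
357^2048 ≡ 161^2 = 25921 ≡ 374 (mod 433)
357^3508 = 357^2048 · 357^1024 · 357^256 · 357^128 · 357^32 · 357^16 · 357^4 ≡ 374 · 161 · 26 · 66 · 9 · 3 · 392 (mod 433).
Accumulate the product:
374 · 161 = 60214 ≡ 27
27 · 26 = 702 ≡ 269
269 · 66 = 17754 ≡ 1
1 · 9 = 9
9 · 3 = 27
27 · 392 = 10584 ≡ 192

192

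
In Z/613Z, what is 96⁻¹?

By the extended Euclidean algorithm:
613 = 6*96 + 37
96 = 2*37 + 22
37 = 1*22 + 15
22 = 1*15 + 7
15 = 2*7 + 1
7 = 7*1 + 0
gcd(96, 613) = 1, so the inverse exists.
Back-substitute for 1:
1 = 1*15 − 2*7
  = −2*22 + 3*15
  = 3*37 − 5*22
  = −5*96 + 13*37
  = 13*613 − 83*96
So 96⁻¹ ≡ −83 ≡ 530 (mod 613).

530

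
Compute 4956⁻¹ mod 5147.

5147 = 1*4956 + 191
4956 = 25*191 + 181
191 = 1*181 + 10
181 = 18*10 + 1
10 = 10*1 + 0
gcd(4956, 5147) = 1, so the inverse exists.
Bézout: 1 = −493*5147 + 512*4956.
So 4956⁻¹ ≡ 512 (mod 5147).

512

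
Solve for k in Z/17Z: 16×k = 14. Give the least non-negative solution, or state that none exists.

3

gcd(16, 17) = 1, so a unique solution mod 17 exists.
16⁻¹ ≡ 16 (mod 17).
k ≡ 16×14 ≡ 3 (mod 17).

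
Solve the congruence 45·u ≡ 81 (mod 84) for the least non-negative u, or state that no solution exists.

gcd(45, 84) = 3, and 3 | 81, so solutions exist.
Divide through by 3: 15·u ≡ 27 (mod 28).
15⁻¹ ≡ 15 (mod 28).
u ≡ 15·27 ≡ 13 (mod 28).
The smallest non-negative solution is u = 13.

13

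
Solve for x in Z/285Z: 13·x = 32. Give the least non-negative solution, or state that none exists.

gcd(13, 285) = 1, so a unique solution mod 285 exists.
13⁻¹ ≡ 22 (mod 285).
x ≡ 22·32 ≡ 134 (mod 285).

134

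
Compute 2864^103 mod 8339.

2864^1 ≡ 2864 (mod 8339)
2864^2 ≡ 2864^2 = 8202496 ≡ 5259 (mod 8339)
2864^4 ≡ 5259^2 = 27657081 ≡ 4957 (mod 8339)
2864^8 ≡ 4957^2 = 24571849 ≡ 5155 (mod 8339)
2864^16 ≡ 5155^2 = 26574025 ≡ 5971 (mod 8339)
2864^32 ≡ 5971^2 = 35652841 ≡ 3616 (mod 8339)
2864^64 ≡ 3616^2 = 13075456 ≡ 8243 (mod 8339)
2864^103 = 2864^64 * 2864^32 * 2864^4 * 2864^2 * 2864^1 ≡ 8243 * 3616 * 4957 * 5259 * 2864 (mod 8339).
Accumulate the product:
8243 * 3616 = 29806688 ≡ 3102
3102 * 4957 = 15376614 ≡ 7837
7837 * 5259 = 41214783 ≡ 3445
3445 * 2864 = 9866480 ≡ 1443

1443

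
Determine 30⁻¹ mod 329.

11

329 = 10·30 + 29
30 = 1·29 + 1
29 = 29·1 + 0
gcd(30, 329) = 1, so the inverse exists.
Bézout: 1 = −1·329 + 11·30.
So 30⁻¹ ≡ 11 (mod 329).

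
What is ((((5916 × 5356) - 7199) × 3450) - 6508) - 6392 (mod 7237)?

6456

5916 × 5356 = 31686096 ≡ 2510 (mod 7237)
2510 - 7199 = -4689 ≡ 2548 (mod 7237)
2548 × 3450 = 8790600 ≡ 4882 (mod 7237)
4882 - 6508 = -1626 ≡ 5611 (mod 7237)
5611 - 6392 = -781 ≡ 6456 (mod 7237)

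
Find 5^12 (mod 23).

18

Compute successive squares:
5^1 ≡ 5 (mod 23)
5^2 ≡ 5^2 = 25 ≡ 2 (mod 23)
5^4 ≡ 2^2 = 4 (mod 23)
5^8 ≡ 4^2 = 16 (mod 23)
5^12 = 5^8 * 5^4 ≡ 16 * 4 (mod 23).
16 * 4 = 64 ≡ 18 (mod 23).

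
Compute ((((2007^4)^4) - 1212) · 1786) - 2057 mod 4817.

2056

(2007)^4 ≡ 1178 (mod 4817)
(1178)^4 ≡ 1217 (mod 4817)
1217 - 1212 = 5
5 · 1786 = 8930 ≡ 4113 (mod 4817)
4113 - 2057 = 2056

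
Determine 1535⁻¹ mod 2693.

Apply the Euclidean algorithm and back-substitute:
2693 = 1×1535 + 1158
1535 = 1×1158 + 377
1158 = 3×377 + 27
377 = 13×27 + 26
27 = 1×26 + 1
26 = 26×1 + 0
gcd(1535, 2693) = 1, so the inverse exists.
Back-substitute for 1:
1 = 1×27 − 1×26
  = −1×377 + 14×27
  = 14×1158 − 43×377
  = −43×1535 + 57×1158
  = 57×2693 − 100×1535
So 1535⁻¹ ≡ −100 ≡ 2593 (mod 2693).

2593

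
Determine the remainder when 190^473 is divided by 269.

226

Using repeated squaring:
473 in binary is 111011001, i.e. 473 = 256 + 128 + 64 + 16 + 8 + 1.
190^1 ≡ 190 (mod 269)
190^2 ≡ 190^2 = 36100 ≡ 54 (mod 269)
190^4 ≡ 54^2 = 2916 ≡ 226 (mod 269)
190^8 ≡ 226^2 = 51076 ≡ 235 (mod 269)
190^16 ≡ 235^2 = 55225 ≡ 80 (mod 269)
190^32 ≡ 80^2 = 6400 ≡ 213 (mod 269)
190^64 ≡ 213^2 = 45369 ≡ 177 (mod 269)
190^128 ≡ 177^2 = 31329 ≡ 125 (mod 269)
190^256 ≡ 125^2 = 15625 ≡ 23 (mod 269)
190^473 = 190^256 * 190^128 * 190^64 * 190^16 * 190^8 * 190^1 ≡ 23 * 125 * 177 * 80 * 235 * 190 (mod 269).
Accumulate the product:
23 * 125 = 2875 ≡ 185
185 * 177 = 32745 ≡ 196
196 * 80 = 15680 ≡ 78
78 * 235 = 18330 ≡ 38
38 * 190 = 7220 ≡ 226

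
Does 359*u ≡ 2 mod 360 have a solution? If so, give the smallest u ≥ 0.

gcd(359, 360) = 1, so a unique solution mod 360 exists.
359⁻¹ ≡ 359 (mod 360).
u ≡ 359*2 ≡ 358 (mod 360).

358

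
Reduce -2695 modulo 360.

-2695 = -8*360 + 185, so -2695 ≡ 185 (mod 360).

185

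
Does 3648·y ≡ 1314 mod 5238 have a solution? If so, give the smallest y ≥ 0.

42

gcd(3648, 5238) = 6, and 6 | 1314, so solutions exist.
Divide through by 6: 608·y mod 873 = 219.
608⁻¹ ≡ 56 (mod 873).
y ≡ 56·219 ≡ 42 (mod 873).
The smallest non-negative solution is y = 42.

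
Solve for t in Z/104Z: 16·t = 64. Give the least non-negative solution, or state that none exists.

4

gcd(16, 104) = 8, and 8 | 64, so solutions exist.
Divide through by 8: 2·t = 8 (mod 13).
2⁻¹ ≡ 7 (mod 13).
t ≡ 7·8 ≡ 4 (mod 13).
The smallest non-negative solution is t = 4.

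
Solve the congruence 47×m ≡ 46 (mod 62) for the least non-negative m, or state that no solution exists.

gcd(47, 62) = 1, so a unique solution mod 62 exists.
47⁻¹ ≡ 33 (mod 62).
m ≡ 33×46 ≡ 30 (mod 62).

30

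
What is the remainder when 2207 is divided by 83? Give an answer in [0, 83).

2207 = 26×83 + 49, so 2207 ≡ 49 (mod 83).

49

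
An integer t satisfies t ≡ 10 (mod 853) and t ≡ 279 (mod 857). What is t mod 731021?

853⁻¹ mod 857: 853·214 ≡ 1 (mod 857), so 853⁻¹ ≡ 214.
t = 10 + 853·((279 − 10)·214 mod 857) = 10 + 853·147 = 125401.
Check: 125401 mod 853 = 10, 125401 mod 857 = 279. ✓

125401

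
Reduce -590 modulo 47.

-590 = -13·47 + 21, so -590 ≡ 21 (mod 47).

21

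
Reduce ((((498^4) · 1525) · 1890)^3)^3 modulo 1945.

1495

(498)^4 ≡ 1731 (mod 1945)
1731 · 1525 = 2639775 ≡ 410 (mod 1945)
410 · 1890 = 774900 ≡ 790 (mod 1945)
(790)^3 ≡ 950 (mod 1945)
(950)^3 ≡ 1495 (mod 1945)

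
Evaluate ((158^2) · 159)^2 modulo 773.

57

(158)^2 ≡ 228 (mod 773)
228 · 159 = 36252 ≡ 694 (mod 773)
(694)^2 ≡ 57 (mod 773)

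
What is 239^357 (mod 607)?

357 in binary is 101100101, i.e. 357 = 256 + 64 + 32 + 4 + 1.
239^1 ≡ 239 (mod 607)
239^2 ≡ 239^2 = 57121 ≡ 63 (mod 607)
239^4 ≡ 63^2 = 3969 ≡ 327 (mod 607)
239^8 ≡ 327^2 = 106929 ≡ 97 (mod 607)
239^16 ≡ 97^2 = 9409 ≡ 304 (mod 607)
239^32 ≡ 304^2 = 92416 ≡ 152 (mod 607)
239^64 ≡ 152^2 = 23104 ≡ 38 (mod 607)
239^128 ≡ 38^2 = 1444 ≡ 230 (mod 607)
239^256 ≡ 230^2 = 52900 ≡ 91 (mod 607)
239^357 = 239^256 × 239^64 × 239^32 × 239^4 × 239^1 ≡ 91 × 38 × 152 × 327 × 239 (mod 607).
Accumulate the product:
91 × 38 = 3458 ≡ 423
423 × 152 = 64296 ≡ 561
561 × 327 = 183447 ≡ 133
133 × 239 = 31787 ≡ 223

223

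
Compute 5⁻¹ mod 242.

Apply the Euclidean algorithm and back-substitute:
242 = 48·5 + 2
5 = 2·2 + 1
2 = 2·1 + 0
gcd(5, 242) = 1, so the inverse exists.
Bézout: 1 = −2·242 + 97·5.
So 5⁻¹ ≡ 97 (mod 242).

97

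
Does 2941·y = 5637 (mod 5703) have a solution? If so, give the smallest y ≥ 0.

gcd(2941, 5703) = 1, so a unique solution mod 5703 exists.
2941⁻¹ ≡ 2740 (mod 5703).
y ≡ 2740·5637 ≡ 1656 (mod 5703).

1656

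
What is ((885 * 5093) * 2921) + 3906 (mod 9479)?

885 * 5093 = 4507305 ≡ 4780 (mod 9479)
4780 * 2921 = 13962380 ≡ 9292 (mod 9479)
9292 + 3906 = 13198 ≡ 3719 (mod 9479)

3719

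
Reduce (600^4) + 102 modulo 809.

127

(600)^4 ≡ 25 (mod 809)
25 + 102 = 127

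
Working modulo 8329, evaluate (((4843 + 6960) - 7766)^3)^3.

3592

4843 + 6960 = 11803 ≡ 3474 (mod 8329)
3474 - 7766 = -4292 ≡ 4037 (mod 8329)
(4037)^3 ≡ 208 (mod 8329)
(208)^3 ≡ 3592 (mod 8329)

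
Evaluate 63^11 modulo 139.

By square-and-multiply:
11 in binary is 1011, i.e. 11 = 8 + 2 + 1.
63^1 ≡ 63 (mod 139)
63^2 ≡ 63^2 = 3969 ≡ 77 (mod 139)
63^4 ≡ 77^2 = 5929 ≡ 91 (mod 139)
63^8 ≡ 91^2 = 8281 ≡ 80 (mod 139)
63^11 = 63^8 × 63^2 × 63^1 ≡ 80 × 77 × 63 (mod 139).
Accumulate the product:
80 × 77 = 6160 ≡ 44
44 × 63 = 2772 ≡ 131

131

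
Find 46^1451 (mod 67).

1451 in binary is 10110101011, i.e. 1451 = 1024 + 256 + 128 + 32 + 8 + 2 + 1.
46^1 ≡ 46 (mod 67)
46^2 ≡ 46^2 = 2116 ≡ 39 (mod 67)
46^4 ≡ 39^2 = 1521 ≡ 47 (mod 67)
46^8 ≡ 47^2 = 2209 ≡ 65 (mod 67)
46^16 ≡ 65^2 = 4225 ≡ 4 (mod 67)
46^32 ≡ 4^2 = 16 (mod 67)
46^64 ≡ 16^2 = 256 ≡ 55 (mod 67)
46^128 ≡ 55^2 = 3025 ≡ 10 (mod 67)
46^256 ≡ 10^2 = 100 ≡ 33 (mod 67)
46^512 ≡ 33^2 = 1089 ≡ 17 (mod 67)
46^1024 ≡ 17^2 = 289 ≡ 21 (mod 67)
46^1451 = 46^1024 · 46^256 · 46^128 · 46^32 · 46^8 · 46^2 · 46^1 ≡ 21 · 33 · 10 · 16 · 65 · 39 · 46 (mod 67).
Accumulate the product:
21 · 33 = 693 ≡ 23
23 · 10 = 230 ≡ 29
29 · 16 = 464 ≡ 62
62 · 65 = 4030 ≡ 10
10 · 39 = 390 ≡ 55
55 · 46 = 2530 ≡ 51

51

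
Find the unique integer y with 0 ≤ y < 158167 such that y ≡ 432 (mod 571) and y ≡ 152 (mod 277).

571⁻¹ mod 277: 571·163 ≡ 1 (mod 277), so 571⁻¹ ≡ 163.
y = 432 + 571·((152 − 432)·163 mod 277) = 432 + 571·65 = 37547.
Check: 37547 mod 571 = 432, 37547 mod 277 = 152. ✓

37547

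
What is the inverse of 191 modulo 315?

315 = 1×191 + 124
191 = 1×124 + 67
124 = 1×67 + 57
67 = 1×57 + 10
57 = 5×10 + 7
10 = 1×7 + 3
7 = 2×3 + 1
3 = 3×1 + 0
gcd(191, 315) = 1, so the inverse exists.
Back-substitute for 1:
1 = 1×7 − 2×3
  = −2×10 + 3×7
  = 3×57 − 17×10
  = −17×67 + 20×57
  = 20×124 − 37×67
  = −37×191 + 57×124
  = 57×315 − 94×191
So 191⁻¹ ≡ −94 ≡ 221 (mod 315).

221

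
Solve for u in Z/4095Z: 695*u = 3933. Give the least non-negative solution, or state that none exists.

gcd(695, 4095) = 5, and 5 does not divide 3933.
So the congruence has no solution.

no solution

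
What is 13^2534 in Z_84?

By square-and-multiply:
13^1 ≡ 13 (mod 84)
13^2 ≡ 13^2 = 169 ≡ 1 (mod 84)
13^4 ≡ 1^2 = 1 (mod 84)
13^8 ≡ 1^2 = 1 (mod 84)
13^16 ≡ 1^2 = 1 (mod 84)
13^32 ≡ 1^2 = 1 (mod 84)
13^64 ≡ 1^2 = 1 (mod 84)
13^128 ≡ 1^2 = 1 (mod 84)
13^256 ≡ 1^2 = 1 (mod 84)
13^512 ≡ 1^2 = 1 (mod 84)
13^1024 ≡ 1^2 = 1 (mod 84)
13^2048 ≡ 1^2 = 1 (mod 84)
13^2534 = 13^2048 × 13^256 × 13^128 × 13^64 × 13^32 × 13^4 × 13^2 ≡ 1 × 1 × 1 × 1 × 1 × 1 × 1 (mod 84).
Accumulate the product:
1 × 1 = 1
1 × 1 = 1
1 × 1 = 1
1 × 1 = 1
1 × 1 = 1
1 × 1 = 1

1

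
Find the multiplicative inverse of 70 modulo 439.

Apply the Euclidean algorithm and back-substitute:
439 = 6*70 + 19
70 = 3*19 + 13
19 = 1*13 + 6
13 = 2*6 + 1
6 = 6*1 + 0
gcd(70, 439) = 1, so the inverse exists.
Bézout: 1 = −11*439 + 69*70.
So 70⁻¹ ≡ 69 (mod 439).

69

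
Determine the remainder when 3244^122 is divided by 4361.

1360

122 in binary is 1111010, i.e. 122 = 64 + 32 + 16 + 8 + 2.
3244^1 ≡ 3244 (mod 4361)
3244^2 ≡ 3244^2 = 10523536 ≡ 443 (mod 4361)
3244^4 ≡ 443^2 = 196249 ≡ 4 (mod 4361)
3244^8 ≡ 4^2 = 16 (mod 4361)
3244^16 ≡ 16^2 = 256 (mod 4361)
3244^32 ≡ 256^2 = 65536 ≡ 121 (mod 4361)
3244^64 ≡ 121^2 = 14641 ≡ 1558 (mod 4361)
3244^122 = 3244^64 * 3244^32 * 3244^16 * 3244^8 * 3244^2 ≡ 1558 * 121 * 256 * 16 * 443 (mod 4361).
Accumulate the product:
1558 * 121 = 188518 ≡ 995
995 * 256 = 254720 ≡ 1782
1782 * 16 = 28512 ≡ 2346
2346 * 443 = 1039278 ≡ 1360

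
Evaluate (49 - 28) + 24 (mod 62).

49 - 28 = 21
21 + 24 = 45

45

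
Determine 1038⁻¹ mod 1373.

541

Apply the Euclidean algorithm and back-substitute:
1373 = 1·1038 + 335
1038 = 3·335 + 33
335 = 10·33 + 5
33 = 6·5 + 3
5 = 1·3 + 2
3 = 1·2 + 1
2 = 2·1 + 0
gcd(1038, 1373) = 1, so the inverse exists.
Bézout: 1 = −409·1373 + 541·1038.
So 1038⁻¹ ≡ 541 (mod 1373).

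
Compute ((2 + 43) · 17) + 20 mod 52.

2 + 43 = 45
45 · 17 = 765 ≡ 37 (mod 52)
37 + 20 = 57 ≡ 5 (mod 52)

5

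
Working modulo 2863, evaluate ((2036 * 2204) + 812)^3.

2850

2036 * 2204 = 4487344 ≡ 1023 (mod 2863)
1023 + 812 = 1835
(1835)^3 ≡ 2850 (mod 2863)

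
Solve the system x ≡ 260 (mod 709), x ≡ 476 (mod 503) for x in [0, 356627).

32165

709⁻¹ mod 503: 709·105 ≡ 1 (mod 503), so 709⁻¹ ≡ 105.
x = 260 + 709·((476 − 260)·105 mod 503) = 260 + 709·45 = 32165.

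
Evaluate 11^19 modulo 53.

By square-and-multiply:
19 in binary is 10011, i.e. 19 = 16 + 2 + 1.
11^1 ≡ 11 (mod 53)
11^2 ≡ 11^2 = 121 ≡ 15 (mod 53)
11^4 ≡ 15^2 = 225 ≡ 13 (mod 53)
11^8 ≡ 13^2 = 169 ≡ 10 (mod 53)
11^16 ≡ 10^2 = 100 ≡ 47 (mod 53)
11^19 = 11^16 × 11^2 × 11^1 ≡ 47 × 15 × 11 (mod 53).
Accumulate the product:
47 × 15 = 705 ≡ 16
16 × 11 = 176 ≡ 17

17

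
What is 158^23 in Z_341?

Compute successive squares:
23 in binary is 10111, i.e. 23 = 16 + 4 + 2 + 1.
158^1 ≡ 158 (mod 341)
158^2 ≡ 158^2 = 24964 ≡ 71 (mod 341)
158^4 ≡ 71^2 = 5041 ≡ 267 (mod 341)
158^8 ≡ 267^2 = 71289 ≡ 20 (mod 341)
158^16 ≡ 20^2 = 400 ≡ 59 (mod 341)
158^23 = 158^16 · 158^4 · 158^2 · 158^1 ≡ 59 · 267 · 71 · 158 (mod 341).
Accumulate the product:
59 · 267 = 15753 ≡ 67
67 · 71 = 4757 ≡ 324
324 · 158 = 51192 ≡ 42

42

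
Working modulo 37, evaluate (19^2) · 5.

29

(19)^2 ≡ 28 (mod 37)
28 · 5 = 140 ≡ 29 (mod 37)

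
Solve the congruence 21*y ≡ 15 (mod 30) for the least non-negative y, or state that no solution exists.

5

gcd(21, 30) = 3, and 3 | 15, so solutions exist.
Divide through by 3: 7*y ≡ 5 mod 10.
7⁻¹ ≡ 3 (mod 10).
y ≡ 3*5 ≡ 5 (mod 10).
The smallest non-negative solution is y = 5.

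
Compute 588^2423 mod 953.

Using repeated squaring:
588^1 ≡ 588 (mod 953)
588^2 ≡ 588^2 = 345744 ≡ 758 (mod 953)
588^4 ≡ 758^2 = 574564 ≡ 858 (mod 953)
588^8 ≡ 858^2 = 736164 ≡ 448 (mod 953)
588^16 ≡ 448^2 = 200704 ≡ 574 (mod 953)
588^32 ≡ 574^2 = 329476 ≡ 691 (mod 953)
588^64 ≡ 691^2 = 477481 ≡ 28 (mod 953)
588^128 ≡ 28^2 = 784 (mod 953)
588^256 ≡ 784^2 = 614656 ≡ 924 (mod 953)
588^512 ≡ 924^2 = 853776 ≡ 841 (mod 953)
588^1024 ≡ 841^2 = 707281 ≡ 155 (mod 953)
588^2048 ≡ 155^2 = 24025 ≡ 200 (mod 953)
588^2423 = 588^2048 * 588^256 * 588^64 * 588^32 * 588^16 * 588^4 * 588^2 * 588^1 ≡ 200 * 924 * 28 * 691 * 574 * 858 * 758 * 588 (mod 953).
Accumulate the product:
200 * 924 = 184800 ≡ 871
871 * 28 = 24388 ≡ 563
563 * 691 = 389033 ≡ 209
209 * 574 = 119966 ≡ 841
841 * 858 = 721578 ≡ 157
157 * 758 = 119006 ≡ 834
834 * 588 = 490392 ≡ 550

550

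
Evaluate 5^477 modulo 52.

By square-and-multiply:
5^1 ≡ 5 (mod 52)
5^2 ≡ 5^2 = 25 (mod 52)
5^4 ≡ 25^2 = 625 ≡ 1 (mod 52)
5^8 ≡ 1^2 = 1 (mod 52)
5^16 ≡ 1^2 = 1 (mod 52)
5^32 ≡ 1^2 = 1 (mod 52)
5^64 ≡ 1^2 = 1 (mod 52)
5^128 ≡ 1^2 = 1 (mod 52)
5^256 ≡ 1^2 = 1 (mod 52)
5^477 = 5^256 * 5^128 * 5^64 * 5^16 * 5^8 * 5^4 * 5^1 ≡ 1 * 1 * 1 * 1 * 1 * 1 * 5 (mod 52).
Accumulate the product:
1 * 1 = 1
1 * 1 = 1
1 * 1 = 1
1 * 1 = 1
1 * 1 = 1
1 * 5 = 5

5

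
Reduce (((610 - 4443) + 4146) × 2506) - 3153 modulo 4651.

610 - 4443 = -3833 ≡ 818 (mod 4651)
818 + 4146 = 4964 ≡ 313 (mod 4651)
313 × 2506 = 784378 ≡ 3010 (mod 4651)
3010 - 3153 = -143 ≡ 4508 (mod 4651)

4508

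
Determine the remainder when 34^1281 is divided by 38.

12

34^1 ≡ 34 (mod 38)
34^2 ≡ 34^2 = 1156 ≡ 16 (mod 38)
34^4 ≡ 16^2 = 256 ≡ 28 (mod 38)
34^8 ≡ 28^2 = 784 ≡ 24 (mod 38)
34^16 ≡ 24^2 = 576 ≡ 6 (mod 38)
34^32 ≡ 6^2 = 36 (mod 38)
34^64 ≡ 36^2 = 1296 ≡ 4 (mod 38)
34^128 ≡ 4^2 = 16 (mod 38)
34^256 ≡ 16^2 = 256 ≡ 28 (mod 38)
34^512 ≡ 28^2 = 784 ≡ 24 (mod 38)
34^1024 ≡ 24^2 = 576 ≡ 6 (mod 38)
34^1281 = 34^1024 * 34^256 * 34^1 ≡ 6 * 28 * 34 (mod 38).
Accumulate the product:
6 * 28 = 168 ≡ 16
16 * 34 = 544 ≡ 12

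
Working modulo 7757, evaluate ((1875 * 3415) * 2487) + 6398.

263

1875 * 3415 = 6403125 ≡ 3600 (mod 7757)
3600 * 2487 = 8953200 ≡ 1622 (mod 7757)
1622 + 6398 = 8020 ≡ 263 (mod 7757)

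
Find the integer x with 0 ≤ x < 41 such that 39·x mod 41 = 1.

20

Apply the Euclidean algorithm and back-substitute:
41 = 1×39 + 2
39 = 19×2 + 1
2 = 2×1 + 0
gcd(39, 41) = 1, so the inverse exists.
Bézout: 1 = −19×41 + 20×39.
So 39⁻¹ ≡ 20 (mod 41).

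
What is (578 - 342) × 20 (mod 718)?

578 - 342 = 236
236 × 20 = 4720 ≡ 412 (mod 718)

412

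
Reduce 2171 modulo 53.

2171 = 40*53 + 51, so 2171 ≡ 51 (mod 53).

51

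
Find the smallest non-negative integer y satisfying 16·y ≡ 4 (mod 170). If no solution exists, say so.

gcd(16, 170) = 2, and 2 | 4, so solutions exist.
Divide through by 2: 8·y mod 85 = 2.
8⁻¹ ≡ 32 (mod 85).
y ≡ 32·2 ≡ 64 (mod 85).
The smallest non-negative solution is y = 64.

64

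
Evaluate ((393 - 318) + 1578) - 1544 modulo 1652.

393 - 318 = 75
75 + 1578 = 1653 ≡ 1 (mod 1652)
1 - 1544 = -1543 ≡ 109 (mod 1652)

109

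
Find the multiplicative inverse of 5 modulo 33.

By the extended Euclidean algorithm:
33 = 6×5 + 3
5 = 1×3 + 2
3 = 1×2 + 1
2 = 2×1 + 0
gcd(5, 33) = 1, so the inverse exists.
Bézout: 1 = 2×33 − 13×5.
So 5⁻¹ ≡ −13 ≡ 20 (mod 33).

20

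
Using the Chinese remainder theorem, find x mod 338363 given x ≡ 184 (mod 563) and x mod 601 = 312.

318842

563⁻¹ mod 601: 563·427 ≡ 1 (mod 601), so 563⁻¹ ≡ 427.
x = 184 + 563·((312 − 184)·427 mod 601) = 184 + 563·566 = 318842.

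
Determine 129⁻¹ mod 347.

269

By the extended Euclidean algorithm:
347 = 2·129 + 89
129 = 1·89 + 40
89 = 2·40 + 9
40 = 4·9 + 4
9 = 2·4 + 1
4 = 4·1 + 0
gcd(129, 347) = 1, so the inverse exists.
Bézout: 1 = 29·347 − 78·129.
So 129⁻¹ ≡ −78 ≡ 269 (mod 347).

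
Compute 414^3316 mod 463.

338

3316 in binary is 110011110100, i.e. 3316 = 2048 + 1024 + 128 + 64 + 32 + 16 + 4.
414^1 ≡ 414 (mod 463)
414^2 ≡ 414^2 = 171396 ≡ 86 (mod 463)
414^4 ≡ 86^2 = 7396 ≡ 451 (mod 463)
414^8 ≡ 451^2 = 203401 ≡ 144 (mod 463)
414^16 ≡ 144^2 = 20736 ≡ 364 (mod 463)
414^32 ≡ 364^2 = 132496 ≡ 78 (mod 463)
414^64 ≡ 78^2 = 6084 ≡ 65 (mod 463)
414^128 ≡ 65^2 = 4225 ≡ 58 (mod 463)
414^256 ≡ 58^2 = 3364 ≡ 123 (mod 463)
414^512 ≡ 123^2 = 15129 ≡ 313 (mod 463)
414^1024 ≡ 313^2 = 97969 ≡ 276 (mod 463)
414^2048 ≡ 276^2 = 76176 ≡ 244 (mod 463)
414^3316 = 414^2048 × 414^1024 × 414^128 × 414^64 × 414^32 × 414^16 × 414^4 ≡ 244 × 276 × 58 × 65 × 78 × 364 × 451 (mod 463).
Accumulate the product:
244 × 276 = 67344 ≡ 209
209 × 58 = 12122 ≡ 84
84 × 65 = 5460 ≡ 367
367 × 78 = 28626 ≡ 383
383 × 364 = 139412 ≡ 49
49 × 451 = 22099 ≡ 338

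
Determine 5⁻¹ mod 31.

Run the extended Euclidean algorithm:
31 = 6*5 + 1
5 = 5*1 + 0
gcd(5, 31) = 1, so the inverse exists.
Back-substitute for 1:
1 = 1*31 − 6*5
So 5⁻¹ ≡ −6 ≡ 25 (mod 31).

25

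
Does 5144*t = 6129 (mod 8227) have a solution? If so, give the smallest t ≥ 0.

4820

gcd(5144, 8227) = 1, so a unique solution mod 8227 exists.
5144⁻¹ ≡ 3872 (mod 8227).
t ≡ 3872*6129 ≡ 4820 (mod 8227).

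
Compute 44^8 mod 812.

284

44^1 ≡ 44 (mod 812)
44^2 ≡ 44^2 = 1936 ≡ 312 (mod 812)
44^4 ≡ 312^2 = 97344 ≡ 716 (mod 812)
44^8 ≡ 716^2 = 512656 ≡ 284 (mod 812)
So 44^8 ≡ 284 (mod 812).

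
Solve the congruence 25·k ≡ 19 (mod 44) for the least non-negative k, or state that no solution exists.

43

gcd(25, 44) = 1, so a unique solution mod 44 exists.
25⁻¹ ≡ 37 (mod 44).
k ≡ 37·19 ≡ 43 (mod 44).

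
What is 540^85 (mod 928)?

By square-and-multiply:
85 in binary is 1010101, i.e. 85 = 64 + 16 + 4 + 1.
540^1 ≡ 540 (mod 928)
540^2 ≡ 540^2 = 291600 ≡ 208 (mod 928)
540^4 ≡ 208^2 = 43264 ≡ 576 (mod 928)
540^8 ≡ 576^2 = 331776 ≡ 480 (mod 928)
540^16 ≡ 480^2 = 230400 ≡ 256 (mod 928)
540^32 ≡ 256^2 = 65536 ≡ 576 (mod 928)
540^64 ≡ 576^2 = 331776 ≡ 480 (mod 928)
540^85 = 540^64 * 540^16 * 540^4 * 540^1 ≡ 480 * 256 * 576 * 540 (mod 928).
Accumulate the product:
480 * 256 = 122880 ≡ 384
384 * 576 = 221184 ≡ 320
320 * 540 = 172800 ≡ 192

192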